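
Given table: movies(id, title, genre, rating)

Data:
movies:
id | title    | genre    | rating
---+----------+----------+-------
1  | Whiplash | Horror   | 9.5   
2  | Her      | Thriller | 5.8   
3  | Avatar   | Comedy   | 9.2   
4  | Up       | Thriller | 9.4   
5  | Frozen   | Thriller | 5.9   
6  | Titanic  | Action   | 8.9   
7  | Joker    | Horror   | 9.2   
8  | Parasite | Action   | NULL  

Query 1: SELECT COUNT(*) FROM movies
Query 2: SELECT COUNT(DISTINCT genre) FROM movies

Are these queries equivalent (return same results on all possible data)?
No, not equivalent

Query 1 returns: [(8,)]
Query 2 returns: [(4,)]

Reason: COUNT(*) counts rows, COUNT(DISTINCT genre) counts unique genres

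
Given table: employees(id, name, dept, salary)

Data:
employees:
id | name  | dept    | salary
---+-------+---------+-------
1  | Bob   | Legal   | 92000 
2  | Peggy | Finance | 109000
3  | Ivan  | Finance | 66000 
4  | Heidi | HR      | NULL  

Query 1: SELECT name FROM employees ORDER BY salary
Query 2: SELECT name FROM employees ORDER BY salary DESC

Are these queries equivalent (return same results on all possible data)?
No, not equivalent

Query 1 returns: [('Heidi',), ('Ivan',), ('Bob',), ('Peggy',)]
Query 2 returns: [('Peggy',), ('Bob',), ('Ivan',), ('Heidi',)]

Reason: ASC vs DESC gives opposite ordering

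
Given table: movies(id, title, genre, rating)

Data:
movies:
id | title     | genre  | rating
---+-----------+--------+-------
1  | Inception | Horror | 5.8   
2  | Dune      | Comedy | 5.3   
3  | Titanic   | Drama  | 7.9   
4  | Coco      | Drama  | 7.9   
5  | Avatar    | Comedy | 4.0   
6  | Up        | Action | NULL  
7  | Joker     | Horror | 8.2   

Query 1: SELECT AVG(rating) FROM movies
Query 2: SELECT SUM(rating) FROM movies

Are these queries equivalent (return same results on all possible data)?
No, not equivalent

Query 1 returns: [(6.516666666666667,)]
Query 2 returns: [(39.1,)]

Reason: AVG vs SUM give different aggregate values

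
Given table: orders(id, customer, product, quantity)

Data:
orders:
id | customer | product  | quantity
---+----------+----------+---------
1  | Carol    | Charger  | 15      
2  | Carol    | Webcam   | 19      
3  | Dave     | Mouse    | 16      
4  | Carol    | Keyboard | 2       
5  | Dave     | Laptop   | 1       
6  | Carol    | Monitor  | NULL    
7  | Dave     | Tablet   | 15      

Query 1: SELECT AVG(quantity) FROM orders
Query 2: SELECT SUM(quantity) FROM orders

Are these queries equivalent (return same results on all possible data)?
No, not equivalent

Query 1 returns: [(11.333333333333334,)]
Query 2 returns: [(68,)]

Reason: AVG vs SUM give different aggregate values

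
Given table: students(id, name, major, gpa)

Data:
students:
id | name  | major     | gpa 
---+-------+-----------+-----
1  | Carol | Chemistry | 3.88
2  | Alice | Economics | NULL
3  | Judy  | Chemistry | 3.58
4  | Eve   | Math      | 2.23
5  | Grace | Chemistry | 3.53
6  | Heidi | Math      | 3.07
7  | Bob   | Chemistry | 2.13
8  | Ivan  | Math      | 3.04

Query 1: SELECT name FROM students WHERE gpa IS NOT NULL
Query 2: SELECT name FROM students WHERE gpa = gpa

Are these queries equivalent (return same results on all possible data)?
Yes, equivalent

Both queries return: [('Bob',), ('Carol',), ('Eve',), ('Grace',), ('Heidi',), ('Ivan',), ('Judy',)]

Reason: IS NOT NULL vs self-equality (both exclude NULLs)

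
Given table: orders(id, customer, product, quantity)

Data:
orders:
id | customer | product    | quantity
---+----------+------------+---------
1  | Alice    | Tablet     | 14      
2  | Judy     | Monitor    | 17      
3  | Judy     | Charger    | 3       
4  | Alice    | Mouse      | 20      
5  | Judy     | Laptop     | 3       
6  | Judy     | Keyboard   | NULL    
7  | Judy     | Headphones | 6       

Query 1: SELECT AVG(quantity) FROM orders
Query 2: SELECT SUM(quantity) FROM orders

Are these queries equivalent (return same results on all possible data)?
No, not equivalent

Query 1 returns: [(10.5,)]
Query 2 returns: [(63,)]

Reason: AVG vs SUM give different aggregate values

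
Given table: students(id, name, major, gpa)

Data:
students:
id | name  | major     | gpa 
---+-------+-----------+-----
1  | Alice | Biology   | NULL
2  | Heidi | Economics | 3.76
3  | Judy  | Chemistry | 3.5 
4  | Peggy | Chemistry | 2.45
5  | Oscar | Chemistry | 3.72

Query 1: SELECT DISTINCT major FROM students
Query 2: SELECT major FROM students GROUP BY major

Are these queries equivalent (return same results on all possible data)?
Yes, equivalent

Both queries return: [('Biology',), ('Chemistry',), ('Economics',)]

Reason: Both get unique majors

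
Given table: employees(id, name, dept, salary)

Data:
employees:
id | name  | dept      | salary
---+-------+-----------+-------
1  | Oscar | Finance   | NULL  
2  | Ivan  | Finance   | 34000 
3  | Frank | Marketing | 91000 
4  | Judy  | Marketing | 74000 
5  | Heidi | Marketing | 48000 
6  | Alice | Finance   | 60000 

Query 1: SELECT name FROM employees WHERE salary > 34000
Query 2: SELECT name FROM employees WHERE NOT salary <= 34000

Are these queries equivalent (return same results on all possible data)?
Yes, equivalent

Both queries return: [('Alice',), ('Frank',), ('Heidi',), ('Judy',)]

Reason: Both filter salary > 34000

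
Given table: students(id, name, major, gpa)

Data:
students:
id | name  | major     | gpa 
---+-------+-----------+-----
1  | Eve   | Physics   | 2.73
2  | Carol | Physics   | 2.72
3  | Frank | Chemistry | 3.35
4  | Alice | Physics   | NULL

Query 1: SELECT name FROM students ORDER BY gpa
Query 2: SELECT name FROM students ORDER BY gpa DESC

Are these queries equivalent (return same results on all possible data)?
No, not equivalent

Query 1 returns: [('Alice',), ('Carol',), ('Eve',), ('Frank',)]
Query 2 returns: [('Frank',), ('Eve',), ('Carol',), ('Alice',)]

Reason: ASC vs DESC gives opposite ordering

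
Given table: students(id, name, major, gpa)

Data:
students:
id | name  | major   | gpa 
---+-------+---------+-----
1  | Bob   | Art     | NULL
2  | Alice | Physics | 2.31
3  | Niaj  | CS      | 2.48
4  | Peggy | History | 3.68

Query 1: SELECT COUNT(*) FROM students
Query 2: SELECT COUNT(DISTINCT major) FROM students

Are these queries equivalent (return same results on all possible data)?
No, not equivalent

Query 1 returns: [(4,)]
Query 2 returns: [(4,)]

Reason: COUNT(*) counts rows, COUNT(DISTINCT major) counts unique majors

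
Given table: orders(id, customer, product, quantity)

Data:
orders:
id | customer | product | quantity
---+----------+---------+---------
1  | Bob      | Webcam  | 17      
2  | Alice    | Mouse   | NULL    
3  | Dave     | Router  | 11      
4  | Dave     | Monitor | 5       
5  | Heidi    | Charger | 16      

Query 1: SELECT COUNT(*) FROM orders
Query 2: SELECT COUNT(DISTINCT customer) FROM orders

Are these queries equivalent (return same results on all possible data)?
No, not equivalent

Query 1 returns: [(5,)]
Query 2 returns: [(4,)]

Reason: COUNT(*) counts rows, COUNT(DISTINCT customer) counts unique customers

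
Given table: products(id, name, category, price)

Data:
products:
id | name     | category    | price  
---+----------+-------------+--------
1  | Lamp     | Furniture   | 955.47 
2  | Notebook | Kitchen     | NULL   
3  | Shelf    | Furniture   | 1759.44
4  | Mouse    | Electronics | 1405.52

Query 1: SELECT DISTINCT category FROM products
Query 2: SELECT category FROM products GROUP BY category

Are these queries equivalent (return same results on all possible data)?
Yes, equivalent

Both queries return: [('Electronics',), ('Furniture',), ('Kitchen',)]

Reason: Both get unique categorys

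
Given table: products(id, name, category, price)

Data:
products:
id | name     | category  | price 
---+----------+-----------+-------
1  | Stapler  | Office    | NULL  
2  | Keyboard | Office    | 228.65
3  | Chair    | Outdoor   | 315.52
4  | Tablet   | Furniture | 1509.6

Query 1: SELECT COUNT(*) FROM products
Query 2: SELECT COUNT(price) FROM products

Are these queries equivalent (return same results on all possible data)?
No, not equivalent

Query 1 returns: [(4,)]
Query 2 returns: [(3,)]

Reason: COUNT(*) includes NULLs, COUNT(column) excludes them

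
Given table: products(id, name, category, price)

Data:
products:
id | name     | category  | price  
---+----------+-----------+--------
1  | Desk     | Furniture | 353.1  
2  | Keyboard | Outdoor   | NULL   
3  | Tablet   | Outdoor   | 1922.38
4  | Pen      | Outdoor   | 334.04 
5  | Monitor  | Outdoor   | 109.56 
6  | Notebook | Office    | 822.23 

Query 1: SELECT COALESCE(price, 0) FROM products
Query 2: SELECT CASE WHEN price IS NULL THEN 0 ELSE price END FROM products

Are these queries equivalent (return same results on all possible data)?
Yes, equivalent

Both queries return: [(0,), (109.56,), (334.04,), (353.1,), (822.23,), (1922.38,)]

Reason: COALESCE vs CASE for NULL handling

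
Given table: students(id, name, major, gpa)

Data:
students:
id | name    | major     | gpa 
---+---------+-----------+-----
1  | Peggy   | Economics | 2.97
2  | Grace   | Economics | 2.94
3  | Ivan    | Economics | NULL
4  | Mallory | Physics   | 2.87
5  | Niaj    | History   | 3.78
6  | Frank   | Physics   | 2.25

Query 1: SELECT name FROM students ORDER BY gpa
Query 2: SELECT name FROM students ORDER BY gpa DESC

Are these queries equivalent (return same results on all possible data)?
No, not equivalent

Query 1 returns: [('Ivan',), ('Frank',), ('Mallory',), ('Grace',), ('Peggy',), ('Niaj',)]
Query 2 returns: [('Niaj',), ('Peggy',), ('Grace',), ('Mallory',), ('Frank',), ('Ivan',)]

Reason: ASC vs DESC gives opposite ordering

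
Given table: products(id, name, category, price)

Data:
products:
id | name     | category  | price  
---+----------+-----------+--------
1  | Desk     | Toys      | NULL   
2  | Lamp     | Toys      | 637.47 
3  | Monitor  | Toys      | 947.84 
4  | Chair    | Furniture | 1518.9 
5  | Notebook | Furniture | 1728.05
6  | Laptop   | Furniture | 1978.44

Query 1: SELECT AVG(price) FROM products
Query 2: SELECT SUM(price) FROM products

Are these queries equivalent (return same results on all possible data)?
No, not equivalent

Query 1 returns: [(1362.1399999999999,)]
Query 2 returns: [(6810.7,)]

Reason: AVG vs SUM give different aggregate values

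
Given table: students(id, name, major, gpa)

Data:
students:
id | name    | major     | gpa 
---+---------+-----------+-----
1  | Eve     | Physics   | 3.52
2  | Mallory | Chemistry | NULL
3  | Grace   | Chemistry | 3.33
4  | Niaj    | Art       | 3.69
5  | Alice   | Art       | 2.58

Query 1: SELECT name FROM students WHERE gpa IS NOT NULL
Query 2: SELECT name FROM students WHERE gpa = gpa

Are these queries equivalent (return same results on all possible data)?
Yes, equivalent

Both queries return: [('Alice',), ('Eve',), ('Grace',), ('Niaj',)]

Reason: IS NOT NULL vs self-equality (both exclude NULLs)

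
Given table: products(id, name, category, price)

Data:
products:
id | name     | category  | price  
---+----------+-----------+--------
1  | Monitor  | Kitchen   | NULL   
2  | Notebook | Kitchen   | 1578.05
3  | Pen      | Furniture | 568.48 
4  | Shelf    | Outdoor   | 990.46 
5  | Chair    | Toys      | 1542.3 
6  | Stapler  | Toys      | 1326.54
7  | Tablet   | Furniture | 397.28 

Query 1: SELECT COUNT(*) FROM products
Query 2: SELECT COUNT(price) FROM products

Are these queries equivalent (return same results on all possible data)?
No, not equivalent

Query 1 returns: [(7,)]
Query 2 returns: [(6,)]

Reason: COUNT(*) includes NULLs, COUNT(column) excludes them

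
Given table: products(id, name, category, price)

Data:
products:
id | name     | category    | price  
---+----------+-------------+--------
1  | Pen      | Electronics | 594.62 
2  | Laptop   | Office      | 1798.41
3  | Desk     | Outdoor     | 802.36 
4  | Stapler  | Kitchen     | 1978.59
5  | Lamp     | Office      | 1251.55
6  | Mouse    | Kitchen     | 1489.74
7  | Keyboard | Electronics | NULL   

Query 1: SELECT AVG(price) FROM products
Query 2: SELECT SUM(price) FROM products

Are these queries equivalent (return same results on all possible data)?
No, not equivalent

Query 1 returns: [(1319.2116666666668,)]
Query 2 returns: [(7915.27,)]

Reason: AVG vs SUM give different aggregate values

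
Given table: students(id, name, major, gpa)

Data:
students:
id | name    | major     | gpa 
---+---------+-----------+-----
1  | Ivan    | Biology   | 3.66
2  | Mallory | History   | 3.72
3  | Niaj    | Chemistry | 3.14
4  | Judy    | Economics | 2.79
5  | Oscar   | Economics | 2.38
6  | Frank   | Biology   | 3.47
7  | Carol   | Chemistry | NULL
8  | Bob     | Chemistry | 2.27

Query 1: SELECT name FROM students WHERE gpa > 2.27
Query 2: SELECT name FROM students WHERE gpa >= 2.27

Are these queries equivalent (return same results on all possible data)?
No, not equivalent

Query 1 returns: [('Ivan',), ('Mallory',), ('Niaj',), ('Judy',), ('Oscar',), ('Frank',)]
Query 2 returns: [('Ivan',), ('Mallory',), ('Niaj',), ('Judy',), ('Oscar',), ('Frank',), ('Bob',)]

Reason: > vs >= gives different results when gpa = 2.27 exists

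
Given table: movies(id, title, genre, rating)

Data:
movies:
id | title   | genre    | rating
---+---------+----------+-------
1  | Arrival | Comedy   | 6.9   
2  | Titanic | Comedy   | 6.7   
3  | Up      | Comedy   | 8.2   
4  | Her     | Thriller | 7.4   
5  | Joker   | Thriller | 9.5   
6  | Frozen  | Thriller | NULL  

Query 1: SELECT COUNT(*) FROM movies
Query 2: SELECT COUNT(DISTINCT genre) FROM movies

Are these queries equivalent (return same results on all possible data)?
No, not equivalent

Query 1 returns: [(6,)]
Query 2 returns: [(2,)]

Reason: COUNT(*) counts rows, COUNT(DISTINCT genre) counts unique genres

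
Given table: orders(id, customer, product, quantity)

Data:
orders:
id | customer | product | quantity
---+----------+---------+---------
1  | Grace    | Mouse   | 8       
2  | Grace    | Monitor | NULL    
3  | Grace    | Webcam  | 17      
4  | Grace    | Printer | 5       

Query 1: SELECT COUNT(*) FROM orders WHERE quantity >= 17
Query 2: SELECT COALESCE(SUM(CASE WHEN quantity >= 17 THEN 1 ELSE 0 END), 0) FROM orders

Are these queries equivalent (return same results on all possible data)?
Yes, equivalent

Both queries return: [(1,)]

Reason: COUNT with WHERE vs conditional SUM (COALESCE handles empty-table NULL)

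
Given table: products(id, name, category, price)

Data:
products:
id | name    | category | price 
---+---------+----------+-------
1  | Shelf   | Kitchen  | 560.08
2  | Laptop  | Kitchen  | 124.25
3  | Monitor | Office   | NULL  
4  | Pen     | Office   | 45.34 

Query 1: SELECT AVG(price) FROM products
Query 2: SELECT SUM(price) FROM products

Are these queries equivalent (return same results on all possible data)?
No, not equivalent

Query 1 returns: [(243.22333333333336,)]
Query 2 returns: [(729.6700000000001,)]

Reason: AVG vs SUM give different aggregate values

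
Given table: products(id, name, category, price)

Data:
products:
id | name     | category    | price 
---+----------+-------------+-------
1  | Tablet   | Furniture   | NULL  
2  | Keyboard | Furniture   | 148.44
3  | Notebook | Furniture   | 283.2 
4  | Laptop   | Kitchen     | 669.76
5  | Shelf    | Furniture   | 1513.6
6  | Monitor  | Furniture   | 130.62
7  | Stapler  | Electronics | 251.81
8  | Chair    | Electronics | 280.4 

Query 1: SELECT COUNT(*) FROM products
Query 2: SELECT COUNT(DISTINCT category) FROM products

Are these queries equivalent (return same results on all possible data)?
No, not equivalent

Query 1 returns: [(8,)]
Query 2 returns: [(3,)]

Reason: COUNT(*) counts rows, COUNT(DISTINCT category) counts unique categorys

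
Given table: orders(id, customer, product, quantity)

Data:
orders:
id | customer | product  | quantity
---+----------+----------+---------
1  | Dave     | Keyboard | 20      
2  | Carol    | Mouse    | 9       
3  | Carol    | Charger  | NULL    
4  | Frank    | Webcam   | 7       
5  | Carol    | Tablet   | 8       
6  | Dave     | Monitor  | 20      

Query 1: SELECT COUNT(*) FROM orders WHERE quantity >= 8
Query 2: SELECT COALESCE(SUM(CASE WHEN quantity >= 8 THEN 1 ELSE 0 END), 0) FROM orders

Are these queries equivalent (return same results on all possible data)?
Yes, equivalent

Both queries return: [(4,)]

Reason: COUNT with WHERE vs conditional SUM (COALESCE handles empty-table NULL)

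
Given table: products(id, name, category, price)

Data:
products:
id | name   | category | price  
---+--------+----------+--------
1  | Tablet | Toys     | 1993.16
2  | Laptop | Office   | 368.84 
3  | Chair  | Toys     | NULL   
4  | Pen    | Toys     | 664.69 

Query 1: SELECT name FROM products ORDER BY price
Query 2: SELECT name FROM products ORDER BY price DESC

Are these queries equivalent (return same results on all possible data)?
No, not equivalent

Query 1 returns: [('Chair',), ('Laptop',), ('Pen',), ('Tablet',)]
Query 2 returns: [('Tablet',), ('Pen',), ('Laptop',), ('Chair',)]

Reason: ASC vs DESC gives opposite ordering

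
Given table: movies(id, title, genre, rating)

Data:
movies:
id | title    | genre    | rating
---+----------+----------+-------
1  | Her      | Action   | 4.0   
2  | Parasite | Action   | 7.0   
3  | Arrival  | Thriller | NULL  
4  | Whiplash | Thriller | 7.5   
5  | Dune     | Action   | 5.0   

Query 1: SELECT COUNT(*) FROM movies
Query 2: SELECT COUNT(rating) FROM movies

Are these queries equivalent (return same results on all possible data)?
No, not equivalent

Query 1 returns: [(5,)]
Query 2 returns: [(4,)]

Reason: COUNT(*) includes NULLs, COUNT(column) excludes them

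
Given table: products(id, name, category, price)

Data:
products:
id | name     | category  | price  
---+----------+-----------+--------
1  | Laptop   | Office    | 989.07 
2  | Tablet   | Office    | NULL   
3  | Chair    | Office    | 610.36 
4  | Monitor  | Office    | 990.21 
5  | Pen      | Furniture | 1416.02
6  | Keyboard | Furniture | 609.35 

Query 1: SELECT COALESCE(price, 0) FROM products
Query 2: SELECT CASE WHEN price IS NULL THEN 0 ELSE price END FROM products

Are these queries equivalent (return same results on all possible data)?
Yes, equivalent

Both queries return: [(0,), (609.35,), (610.36,), (989.07,), (990.21,), (1416.02,)]

Reason: COALESCE vs CASE for NULL handling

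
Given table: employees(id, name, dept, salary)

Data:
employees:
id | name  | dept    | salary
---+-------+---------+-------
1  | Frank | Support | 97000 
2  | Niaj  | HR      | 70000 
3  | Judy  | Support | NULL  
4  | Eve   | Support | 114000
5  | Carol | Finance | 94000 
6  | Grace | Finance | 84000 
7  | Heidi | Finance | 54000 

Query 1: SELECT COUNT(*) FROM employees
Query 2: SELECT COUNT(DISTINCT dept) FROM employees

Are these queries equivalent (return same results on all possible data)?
No, not equivalent

Query 1 returns: [(7,)]
Query 2 returns: [(3,)]

Reason: COUNT(*) counts rows, COUNT(DISTINCT dept) counts unique depts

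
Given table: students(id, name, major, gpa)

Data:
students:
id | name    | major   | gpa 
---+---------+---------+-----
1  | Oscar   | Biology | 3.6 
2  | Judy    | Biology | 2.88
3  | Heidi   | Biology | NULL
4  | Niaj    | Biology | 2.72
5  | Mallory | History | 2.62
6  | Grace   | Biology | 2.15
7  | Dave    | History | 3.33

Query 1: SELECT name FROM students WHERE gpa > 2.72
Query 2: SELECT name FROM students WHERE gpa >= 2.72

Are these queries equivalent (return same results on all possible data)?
No, not equivalent

Query 1 returns: [('Oscar',), ('Judy',), ('Dave',)]
Query 2 returns: [('Oscar',), ('Judy',), ('Niaj',), ('Dave',)]

Reason: > vs >= gives different results when gpa = 2.72 exists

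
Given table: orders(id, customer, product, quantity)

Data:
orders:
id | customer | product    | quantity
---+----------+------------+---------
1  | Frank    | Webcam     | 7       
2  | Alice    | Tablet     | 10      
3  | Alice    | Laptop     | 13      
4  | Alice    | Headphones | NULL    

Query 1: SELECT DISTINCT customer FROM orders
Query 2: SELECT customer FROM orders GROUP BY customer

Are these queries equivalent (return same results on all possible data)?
Yes, equivalent

Both queries return: [('Alice',), ('Frank',)]

Reason: Both get unique customers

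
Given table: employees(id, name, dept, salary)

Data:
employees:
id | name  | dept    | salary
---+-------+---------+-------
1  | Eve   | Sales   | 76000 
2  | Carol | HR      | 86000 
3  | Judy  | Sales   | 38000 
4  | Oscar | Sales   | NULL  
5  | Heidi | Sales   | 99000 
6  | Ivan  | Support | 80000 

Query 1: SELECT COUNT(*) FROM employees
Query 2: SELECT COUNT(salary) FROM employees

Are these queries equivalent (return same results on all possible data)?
No, not equivalent

Query 1 returns: [(6,)]
Query 2 returns: [(5,)]

Reason: COUNT(*) includes NULLs, COUNT(column) excludes them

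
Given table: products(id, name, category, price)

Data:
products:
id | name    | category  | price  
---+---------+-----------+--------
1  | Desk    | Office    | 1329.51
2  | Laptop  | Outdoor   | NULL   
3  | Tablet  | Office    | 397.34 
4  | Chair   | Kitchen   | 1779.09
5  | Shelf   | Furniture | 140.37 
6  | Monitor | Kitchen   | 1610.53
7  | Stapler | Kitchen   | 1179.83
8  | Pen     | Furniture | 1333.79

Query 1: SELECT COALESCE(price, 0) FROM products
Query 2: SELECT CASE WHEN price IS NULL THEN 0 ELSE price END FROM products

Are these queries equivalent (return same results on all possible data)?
Yes, equivalent

Both queries return: [(0,), (140.37,), (397.34,), (1179.83,), (1329.51,), (1333.79,), (1610.53,), (1779.09,)]

Reason: COALESCE vs CASE for NULL handling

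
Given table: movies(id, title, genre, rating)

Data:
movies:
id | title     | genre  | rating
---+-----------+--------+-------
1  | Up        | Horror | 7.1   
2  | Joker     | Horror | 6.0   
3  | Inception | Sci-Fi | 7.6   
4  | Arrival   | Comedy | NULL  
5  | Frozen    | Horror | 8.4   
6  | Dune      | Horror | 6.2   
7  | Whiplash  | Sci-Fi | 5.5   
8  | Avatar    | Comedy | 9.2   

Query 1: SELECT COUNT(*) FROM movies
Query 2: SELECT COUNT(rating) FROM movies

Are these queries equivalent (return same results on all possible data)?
No, not equivalent

Query 1 returns: [(8,)]
Query 2 returns: [(7,)]

Reason: COUNT(*) includes NULLs, COUNT(column) excludes them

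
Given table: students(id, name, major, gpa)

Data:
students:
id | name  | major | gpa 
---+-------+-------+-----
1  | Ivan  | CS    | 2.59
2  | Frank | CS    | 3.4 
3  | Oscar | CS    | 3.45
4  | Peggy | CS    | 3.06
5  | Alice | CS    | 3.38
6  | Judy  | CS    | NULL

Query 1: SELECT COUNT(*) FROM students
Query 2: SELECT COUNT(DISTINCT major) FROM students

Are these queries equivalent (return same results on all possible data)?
No, not equivalent

Query 1 returns: [(6,)]
Query 2 returns: [(1,)]

Reason: COUNT(*) counts rows, COUNT(DISTINCT major) counts unique majors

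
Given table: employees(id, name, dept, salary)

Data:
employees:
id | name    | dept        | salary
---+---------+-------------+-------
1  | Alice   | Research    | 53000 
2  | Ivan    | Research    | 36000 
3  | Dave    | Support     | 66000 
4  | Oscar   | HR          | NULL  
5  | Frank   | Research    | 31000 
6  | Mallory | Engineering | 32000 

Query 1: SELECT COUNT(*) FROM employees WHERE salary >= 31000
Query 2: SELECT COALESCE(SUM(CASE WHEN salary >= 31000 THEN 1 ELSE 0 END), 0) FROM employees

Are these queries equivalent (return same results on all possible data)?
Yes, equivalent

Both queries return: [(5,)]

Reason: COUNT with WHERE vs conditional SUM (COALESCE handles empty-table NULL)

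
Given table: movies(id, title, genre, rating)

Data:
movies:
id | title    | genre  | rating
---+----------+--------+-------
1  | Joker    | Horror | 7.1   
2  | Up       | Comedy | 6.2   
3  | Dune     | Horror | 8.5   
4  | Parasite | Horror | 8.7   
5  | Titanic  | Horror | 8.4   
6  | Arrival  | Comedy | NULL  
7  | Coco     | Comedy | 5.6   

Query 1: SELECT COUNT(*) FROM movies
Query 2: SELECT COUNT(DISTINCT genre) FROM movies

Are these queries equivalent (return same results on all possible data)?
No, not equivalent

Query 1 returns: [(7,)]
Query 2 returns: [(2,)]

Reason: COUNT(*) counts rows, COUNT(DISTINCT genre) counts unique genres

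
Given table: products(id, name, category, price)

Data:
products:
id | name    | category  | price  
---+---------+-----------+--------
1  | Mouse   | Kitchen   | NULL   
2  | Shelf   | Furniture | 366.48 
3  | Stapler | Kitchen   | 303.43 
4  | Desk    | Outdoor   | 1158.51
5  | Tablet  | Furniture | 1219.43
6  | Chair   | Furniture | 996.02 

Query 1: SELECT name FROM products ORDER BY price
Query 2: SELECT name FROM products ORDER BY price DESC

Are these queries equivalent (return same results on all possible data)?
No, not equivalent

Query 1 returns: [('Mouse',), ('Stapler',), ('Shelf',), ('Chair',), ('Desk',), ('Tablet',)]
Query 2 returns: [('Tablet',), ('Desk',), ('Chair',), ('Shelf',), ('Stapler',), ('Mouse',)]

Reason: ASC vs DESC gives opposite ordering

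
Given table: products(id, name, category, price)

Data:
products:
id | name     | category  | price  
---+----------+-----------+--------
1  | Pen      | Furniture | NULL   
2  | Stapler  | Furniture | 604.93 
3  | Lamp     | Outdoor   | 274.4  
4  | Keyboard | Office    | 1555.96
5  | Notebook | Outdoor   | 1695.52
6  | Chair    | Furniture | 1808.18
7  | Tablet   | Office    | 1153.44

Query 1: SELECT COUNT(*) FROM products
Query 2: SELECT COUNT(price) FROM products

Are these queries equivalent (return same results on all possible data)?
No, not equivalent

Query 1 returns: [(7,)]
Query 2 returns: [(6,)]

Reason: COUNT(*) includes NULLs, COUNT(column) excludes them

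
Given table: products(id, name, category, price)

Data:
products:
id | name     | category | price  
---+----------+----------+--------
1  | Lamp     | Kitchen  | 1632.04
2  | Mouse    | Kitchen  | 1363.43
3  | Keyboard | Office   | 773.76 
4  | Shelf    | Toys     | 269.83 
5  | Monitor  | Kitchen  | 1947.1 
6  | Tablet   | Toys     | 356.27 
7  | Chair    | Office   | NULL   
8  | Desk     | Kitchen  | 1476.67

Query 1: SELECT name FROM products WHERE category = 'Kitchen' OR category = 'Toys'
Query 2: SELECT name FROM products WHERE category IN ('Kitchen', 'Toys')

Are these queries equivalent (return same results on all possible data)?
Yes, equivalent

Both queries return: [('Desk',), ('Lamp',), ('Monitor',), ('Mouse',), ('Shelf',), ('Tablet',)]

Reason: OR vs IN are equivalent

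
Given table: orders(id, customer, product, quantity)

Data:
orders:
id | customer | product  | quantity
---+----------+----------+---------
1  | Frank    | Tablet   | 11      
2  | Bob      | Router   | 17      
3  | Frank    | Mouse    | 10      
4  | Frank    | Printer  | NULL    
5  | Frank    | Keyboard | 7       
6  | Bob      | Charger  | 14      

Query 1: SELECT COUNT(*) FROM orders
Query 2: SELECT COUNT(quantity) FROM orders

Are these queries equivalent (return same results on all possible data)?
No, not equivalent

Query 1 returns: [(6,)]
Query 2 returns: [(5,)]

Reason: COUNT(*) includes NULLs, COUNT(column) excludes them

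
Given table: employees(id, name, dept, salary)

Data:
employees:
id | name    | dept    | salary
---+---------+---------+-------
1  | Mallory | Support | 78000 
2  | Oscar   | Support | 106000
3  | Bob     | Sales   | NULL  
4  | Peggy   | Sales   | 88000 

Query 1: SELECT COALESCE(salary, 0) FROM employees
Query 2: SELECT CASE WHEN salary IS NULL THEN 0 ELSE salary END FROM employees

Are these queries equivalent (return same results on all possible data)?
Yes, equivalent

Both queries return: [(0,), (78000,), (88000,), (106000,)]

Reason: COALESCE vs CASE for NULL handling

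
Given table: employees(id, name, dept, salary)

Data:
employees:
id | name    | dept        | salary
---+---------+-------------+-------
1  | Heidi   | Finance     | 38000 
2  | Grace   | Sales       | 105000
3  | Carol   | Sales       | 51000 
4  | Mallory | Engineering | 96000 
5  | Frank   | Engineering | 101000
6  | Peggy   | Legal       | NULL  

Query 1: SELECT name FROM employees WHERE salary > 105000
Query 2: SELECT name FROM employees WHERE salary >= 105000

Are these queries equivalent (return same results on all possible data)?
No, not equivalent

Query 1 returns: []
Query 2 returns: [('Grace',)]

Reason: > vs >= gives different results when salary = 105000 exists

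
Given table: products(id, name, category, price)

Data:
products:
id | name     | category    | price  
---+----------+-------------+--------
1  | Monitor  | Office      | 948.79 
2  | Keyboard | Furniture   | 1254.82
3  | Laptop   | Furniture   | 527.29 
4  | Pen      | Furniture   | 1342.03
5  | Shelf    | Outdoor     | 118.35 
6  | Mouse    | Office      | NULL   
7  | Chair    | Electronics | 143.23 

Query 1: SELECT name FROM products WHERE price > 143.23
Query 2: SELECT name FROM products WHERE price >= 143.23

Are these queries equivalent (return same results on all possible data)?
No, not equivalent

Query 1 returns: [('Monitor',), ('Keyboard',), ('Laptop',), ('Pen',)]
Query 2 returns: [('Monitor',), ('Keyboard',), ('Laptop',), ('Pen',), ('Chair',)]

Reason: > vs >= gives different results when price = 143.23 exists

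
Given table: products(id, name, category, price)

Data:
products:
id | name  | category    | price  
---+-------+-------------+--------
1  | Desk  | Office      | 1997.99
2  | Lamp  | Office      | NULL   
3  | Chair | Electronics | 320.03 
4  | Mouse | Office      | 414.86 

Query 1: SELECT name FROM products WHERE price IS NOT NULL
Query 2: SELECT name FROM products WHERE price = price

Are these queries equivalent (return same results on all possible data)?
Yes, equivalent

Both queries return: [('Chair',), ('Desk',), ('Mouse',)]

Reason: IS NOT NULL vs self-equality (both exclude NULLs)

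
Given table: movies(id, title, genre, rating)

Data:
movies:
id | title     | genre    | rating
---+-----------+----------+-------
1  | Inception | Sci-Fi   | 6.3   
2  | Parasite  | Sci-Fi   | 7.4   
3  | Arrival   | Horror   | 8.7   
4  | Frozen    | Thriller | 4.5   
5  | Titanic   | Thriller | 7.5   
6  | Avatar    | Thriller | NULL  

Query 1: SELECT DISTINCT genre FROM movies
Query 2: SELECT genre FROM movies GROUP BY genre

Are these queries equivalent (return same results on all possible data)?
Yes, equivalent

Both queries return: [('Horror',), ('Sci-Fi',), ('Thriller',)]

Reason: Both get unique genres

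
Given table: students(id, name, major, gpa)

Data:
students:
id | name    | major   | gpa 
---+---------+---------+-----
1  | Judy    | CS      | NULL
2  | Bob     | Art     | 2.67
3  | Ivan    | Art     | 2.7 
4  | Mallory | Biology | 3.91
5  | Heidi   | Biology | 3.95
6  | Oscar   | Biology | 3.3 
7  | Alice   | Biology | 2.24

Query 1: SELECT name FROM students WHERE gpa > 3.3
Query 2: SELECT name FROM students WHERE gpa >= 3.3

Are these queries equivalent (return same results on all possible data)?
No, not equivalent

Query 1 returns: [('Mallory',), ('Heidi',)]
Query 2 returns: [('Mallory',), ('Heidi',), ('Oscar',)]

Reason: > vs >= gives different results when gpa = 3.3 exists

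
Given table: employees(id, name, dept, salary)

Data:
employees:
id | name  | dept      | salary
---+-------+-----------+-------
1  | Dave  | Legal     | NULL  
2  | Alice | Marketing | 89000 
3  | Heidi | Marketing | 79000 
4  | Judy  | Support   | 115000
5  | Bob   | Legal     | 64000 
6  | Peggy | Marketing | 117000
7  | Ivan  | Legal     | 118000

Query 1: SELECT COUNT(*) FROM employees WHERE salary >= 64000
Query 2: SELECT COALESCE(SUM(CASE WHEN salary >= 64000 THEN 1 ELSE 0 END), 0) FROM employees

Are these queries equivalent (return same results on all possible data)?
Yes, equivalent

Both queries return: [(6,)]

Reason: COUNT with WHERE vs conditional SUM (COALESCE handles empty-table NULL)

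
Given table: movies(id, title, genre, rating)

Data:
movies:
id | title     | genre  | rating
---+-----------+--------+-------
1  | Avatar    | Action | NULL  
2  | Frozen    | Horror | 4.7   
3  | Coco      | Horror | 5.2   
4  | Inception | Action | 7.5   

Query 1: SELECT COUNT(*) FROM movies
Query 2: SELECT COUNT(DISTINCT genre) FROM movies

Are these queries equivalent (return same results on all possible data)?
No, not equivalent

Query 1 returns: [(4,)]
Query 2 returns: [(2,)]

Reason: COUNT(*) counts rows, COUNT(DISTINCT genre) counts unique genres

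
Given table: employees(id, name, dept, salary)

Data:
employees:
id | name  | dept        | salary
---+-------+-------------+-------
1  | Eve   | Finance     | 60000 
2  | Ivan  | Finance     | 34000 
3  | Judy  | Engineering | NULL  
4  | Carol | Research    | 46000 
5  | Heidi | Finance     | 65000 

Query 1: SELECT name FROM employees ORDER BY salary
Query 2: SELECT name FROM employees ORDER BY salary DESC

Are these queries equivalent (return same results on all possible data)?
No, not equivalent

Query 1 returns: [('Judy',), ('Ivan',), ('Carol',), ('Eve',), ('Heidi',)]
Query 2 returns: [('Heidi',), ('Eve',), ('Carol',), ('Ivan',), ('Judy',)]

Reason: ASC vs DESC gives opposite ordering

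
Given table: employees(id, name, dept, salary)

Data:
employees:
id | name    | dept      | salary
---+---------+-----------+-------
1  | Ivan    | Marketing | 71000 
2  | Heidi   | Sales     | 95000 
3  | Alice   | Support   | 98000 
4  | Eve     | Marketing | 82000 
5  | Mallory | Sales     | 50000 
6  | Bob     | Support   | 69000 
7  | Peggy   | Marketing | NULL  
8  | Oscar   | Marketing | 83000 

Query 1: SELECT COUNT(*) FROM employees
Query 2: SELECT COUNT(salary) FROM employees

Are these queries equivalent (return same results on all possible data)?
No, not equivalent

Query 1 returns: [(8,)]
Query 2 returns: [(7,)]

Reason: COUNT(*) includes NULLs, COUNT(column) excludes them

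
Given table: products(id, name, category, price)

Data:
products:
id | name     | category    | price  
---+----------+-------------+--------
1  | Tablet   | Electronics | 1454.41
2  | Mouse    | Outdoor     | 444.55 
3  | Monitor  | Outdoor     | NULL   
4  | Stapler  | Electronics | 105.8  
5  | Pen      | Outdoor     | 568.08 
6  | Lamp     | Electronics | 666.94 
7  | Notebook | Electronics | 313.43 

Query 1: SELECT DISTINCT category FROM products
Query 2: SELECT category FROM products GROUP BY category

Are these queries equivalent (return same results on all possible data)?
Yes, equivalent

Both queries return: [('Electronics',), ('Outdoor',)]

Reason: Both get unique categorys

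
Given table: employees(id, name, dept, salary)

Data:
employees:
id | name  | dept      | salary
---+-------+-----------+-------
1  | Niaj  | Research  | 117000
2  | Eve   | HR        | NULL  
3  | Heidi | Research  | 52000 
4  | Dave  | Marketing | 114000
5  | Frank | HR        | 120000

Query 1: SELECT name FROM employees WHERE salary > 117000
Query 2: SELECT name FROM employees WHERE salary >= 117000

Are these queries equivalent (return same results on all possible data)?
No, not equivalent

Query 1 returns: [('Frank',)]
Query 2 returns: [('Niaj',), ('Frank',)]

Reason: > vs >= gives different results when salary = 117000 exists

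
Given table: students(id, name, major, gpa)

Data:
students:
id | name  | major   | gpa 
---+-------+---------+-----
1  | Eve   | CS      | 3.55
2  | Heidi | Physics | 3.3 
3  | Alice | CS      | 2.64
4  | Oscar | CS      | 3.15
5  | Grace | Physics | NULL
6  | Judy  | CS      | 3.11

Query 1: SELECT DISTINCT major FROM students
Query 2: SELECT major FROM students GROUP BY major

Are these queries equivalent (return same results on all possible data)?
Yes, equivalent

Both queries return: [('CS',), ('Physics',)]

Reason: Both get unique majors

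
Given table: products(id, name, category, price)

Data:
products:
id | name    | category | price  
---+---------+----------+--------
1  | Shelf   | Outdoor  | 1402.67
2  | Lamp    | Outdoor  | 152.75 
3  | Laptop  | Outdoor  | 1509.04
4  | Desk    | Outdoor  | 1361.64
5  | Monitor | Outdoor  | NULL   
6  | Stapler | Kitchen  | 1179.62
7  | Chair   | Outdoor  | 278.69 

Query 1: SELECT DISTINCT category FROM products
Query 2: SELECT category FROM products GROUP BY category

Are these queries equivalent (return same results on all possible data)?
Yes, equivalent

Both queries return: [('Kitchen',), ('Outdoor',)]

Reason: Both get unique categorys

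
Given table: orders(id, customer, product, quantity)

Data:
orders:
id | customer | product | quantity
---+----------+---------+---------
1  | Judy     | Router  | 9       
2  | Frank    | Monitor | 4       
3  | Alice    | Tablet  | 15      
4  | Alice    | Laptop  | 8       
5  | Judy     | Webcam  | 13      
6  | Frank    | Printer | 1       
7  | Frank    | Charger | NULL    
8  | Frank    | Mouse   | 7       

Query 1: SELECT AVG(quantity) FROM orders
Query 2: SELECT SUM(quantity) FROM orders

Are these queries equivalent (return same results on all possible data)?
No, not equivalent

Query 1 returns: [(8.142857142857142,)]
Query 2 returns: [(57,)]

Reason: AVG vs SUM give different aggregate values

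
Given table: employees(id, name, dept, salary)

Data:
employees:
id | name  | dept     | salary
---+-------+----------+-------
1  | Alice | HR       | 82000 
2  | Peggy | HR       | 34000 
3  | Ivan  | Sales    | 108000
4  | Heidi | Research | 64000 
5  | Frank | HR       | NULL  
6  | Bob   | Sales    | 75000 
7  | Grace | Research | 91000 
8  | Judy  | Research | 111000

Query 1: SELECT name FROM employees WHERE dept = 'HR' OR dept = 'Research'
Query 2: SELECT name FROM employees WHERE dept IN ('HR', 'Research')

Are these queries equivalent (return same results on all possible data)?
Yes, equivalent

Both queries return: [('Alice',), ('Frank',), ('Grace',), ('Heidi',), ('Judy',), ('Peggy',)]

Reason: OR vs IN are equivalent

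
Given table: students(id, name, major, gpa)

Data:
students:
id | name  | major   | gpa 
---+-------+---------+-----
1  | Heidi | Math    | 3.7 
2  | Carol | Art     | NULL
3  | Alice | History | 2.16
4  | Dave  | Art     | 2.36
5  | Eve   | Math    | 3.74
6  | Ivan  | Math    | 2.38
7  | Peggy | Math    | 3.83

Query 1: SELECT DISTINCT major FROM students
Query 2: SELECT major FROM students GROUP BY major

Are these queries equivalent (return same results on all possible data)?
Yes, equivalent

Both queries return: [('Art',), ('History',), ('Math',)]

Reason: Both get unique majors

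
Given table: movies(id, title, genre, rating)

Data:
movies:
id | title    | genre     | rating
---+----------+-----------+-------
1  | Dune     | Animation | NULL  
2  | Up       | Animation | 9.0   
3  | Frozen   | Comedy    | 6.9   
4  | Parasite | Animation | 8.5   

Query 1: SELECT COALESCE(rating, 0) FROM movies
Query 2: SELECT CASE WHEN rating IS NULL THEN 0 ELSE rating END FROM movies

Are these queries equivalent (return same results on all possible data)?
Yes, equivalent

Both queries return: [(0,), (6.9,), (8.5,), (9.0,)]

Reason: COALESCE vs CASE for NULL handling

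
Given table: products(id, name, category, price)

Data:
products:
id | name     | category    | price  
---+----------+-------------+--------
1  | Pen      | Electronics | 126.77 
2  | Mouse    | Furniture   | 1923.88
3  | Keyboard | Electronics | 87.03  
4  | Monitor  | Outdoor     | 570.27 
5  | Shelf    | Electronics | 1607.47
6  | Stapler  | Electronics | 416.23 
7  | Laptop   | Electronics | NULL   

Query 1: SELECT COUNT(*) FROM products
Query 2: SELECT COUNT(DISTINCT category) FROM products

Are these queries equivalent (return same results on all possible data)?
No, not equivalent

Query 1 returns: [(7,)]
Query 2 returns: [(3,)]

Reason: COUNT(*) counts rows, COUNT(DISTINCT category) counts unique categorys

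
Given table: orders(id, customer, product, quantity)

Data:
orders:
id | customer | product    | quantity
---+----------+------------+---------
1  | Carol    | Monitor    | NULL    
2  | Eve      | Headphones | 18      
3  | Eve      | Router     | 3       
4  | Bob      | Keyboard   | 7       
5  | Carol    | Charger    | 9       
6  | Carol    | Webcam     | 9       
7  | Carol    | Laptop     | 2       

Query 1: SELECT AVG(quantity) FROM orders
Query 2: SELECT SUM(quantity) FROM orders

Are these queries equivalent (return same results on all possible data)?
No, not equivalent

Query 1 returns: [(8.0,)]
Query 2 returns: [(48,)]

Reason: AVG vs SUM give different aggregate values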